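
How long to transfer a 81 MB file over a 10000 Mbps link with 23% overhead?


Effective throughput = 10000 * (1 - 23/100) = 7700 Mbps
File size in Mb = 81 * 8 = 648 Mb
Time = 648 / 7700
Time = 0.0842 seconds


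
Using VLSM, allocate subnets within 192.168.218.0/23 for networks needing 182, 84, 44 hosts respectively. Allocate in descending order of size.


182 hosts -> /24 (254 usable): 192.168.218.0/24
84 hosts -> /25 (126 usable): 192.168.219.0/25
44 hosts -> /26 (62 usable): 192.168.219.128/26
Allocation: 192.168.218.0/24 (182 hosts, 254 usable); 192.168.219.0/25 (84 hosts, 126 usable); 192.168.219.128/26 (44 hosts, 62 usable)


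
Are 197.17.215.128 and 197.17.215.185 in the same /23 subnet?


Mask: 255.255.254.0
197.17.215.128 AND mask = 197.17.214.0
197.17.215.185 AND mask = 197.17.214.0
Yes, same subnet (197.17.214.0)


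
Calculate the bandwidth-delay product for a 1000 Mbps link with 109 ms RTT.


BDP = bandwidth * RTT
= 1000 Mbps * 109 ms
= 1000 * 1e6 * 109 / 1000 bits
= 109000000 bits
= 13625000 bytes
= 13305.6641 KB
BDP = 109000000 bits (13625000 bytes)


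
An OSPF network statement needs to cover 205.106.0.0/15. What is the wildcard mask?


Subnet mask: 255.254.0.0
Wildcard = 255.255.255.255 - subnet mask
255 - 255 = 0
255 - 254 = 1
255 - 0 = 255
255 - 0 = 255
Wildcard: 0.1.255.255


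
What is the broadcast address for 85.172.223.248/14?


Network: 85.172.0.0/14
Host bits = 18
Set all host bits to 1:
Broadcast: 85.175.255.255


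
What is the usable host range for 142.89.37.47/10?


Network: 142.64.0.0
Broadcast: 142.127.255.255
First usable = network + 1
Last usable = broadcast - 1
Range: 142.64.0.1 to 142.127.255.254


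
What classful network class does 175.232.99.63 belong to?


First octet: 175
Binary: 10101111
10xxxxxx -> Class B (128-191)
Class B, default mask 255.255.0.0 (/16)


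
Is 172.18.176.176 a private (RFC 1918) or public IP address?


RFC 1918 private ranges:
  10.0.0.0/8 (10.0.0.0 - 10.255.255.255)
  172.16.0.0/12 (172.16.0.0 - 172.31.255.255)
  192.168.0.0/16 (192.168.0.0 - 192.168.255.255)
Private (in 172.16.0.0/12)


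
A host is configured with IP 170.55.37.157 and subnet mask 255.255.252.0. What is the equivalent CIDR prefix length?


Binary: 11111111.11111111.11111100.00000000
Count leading 1s
Prefix: /22


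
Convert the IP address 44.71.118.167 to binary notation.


44 = 00101100
71 = 01000111
118 = 01110110
167 = 10100111
Binary: 00101100.01000111.01110110.10100111


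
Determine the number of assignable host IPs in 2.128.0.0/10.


Host bits = 32 - 10 = 22
Total addresses = 2^22 = 4194304
Usable = total - 2 (network and broadcast)
Usable hosts: 4194302


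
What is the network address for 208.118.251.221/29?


IP:   11010000.01110110.11111011.11011101
Mask: 11111111.11111111.11111111.11111000
AND operation:
Net:  11010000.01110110.11111011.11011000
Network: 208.118.251.216/29


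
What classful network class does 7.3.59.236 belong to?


First octet: 7
Binary: 00000111
0xxxxxxx -> Class A (1-126)
Class A, default mask 255.0.0.0 (/8)


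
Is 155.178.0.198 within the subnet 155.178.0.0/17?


Subnet network: 155.178.0.0
Test IP AND mask: 155.178.0.0
Yes, 155.178.0.198 is in 155.178.0.0/17


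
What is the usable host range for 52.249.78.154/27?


Network: 52.249.78.128
Broadcast: 52.249.78.159
First usable = network + 1
Last usable = broadcast - 1
Range: 52.249.78.129 to 52.249.78.158


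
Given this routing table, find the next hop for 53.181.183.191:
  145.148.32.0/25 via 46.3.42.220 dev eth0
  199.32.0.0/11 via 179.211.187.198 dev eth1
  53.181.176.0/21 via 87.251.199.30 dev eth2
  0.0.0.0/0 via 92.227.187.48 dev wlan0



Longest prefix match for 53.181.183.191:
  /25 145.148.32.0: no
  /11 199.32.0.0: no
  /21 53.181.176.0: MATCH
  /0 0.0.0.0: MATCH
Selected: next-hop 87.251.199.30 via eth2 (matched /21)


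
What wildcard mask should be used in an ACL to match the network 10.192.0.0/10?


Subnet mask: 255.192.0.0
Wildcard = 255.255.255.255 - subnet mask
255 - 255 = 0
255 - 192 = 63
255 - 0 = 255
255 - 0 = 255
Wildcard: 0.63.255.255


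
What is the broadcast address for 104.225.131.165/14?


Network: 104.224.0.0/14
Host bits = 18
Set all host bits to 1:
Broadcast: 104.227.255.255


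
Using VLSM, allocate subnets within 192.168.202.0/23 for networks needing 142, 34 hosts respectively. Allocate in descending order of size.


142 hosts -> /24 (254 usable): 192.168.202.0/24
34 hosts -> /26 (62 usable): 192.168.203.0/26
Allocation: 192.168.202.0/24 (142 hosts, 254 usable); 192.168.203.0/26 (34 hosts, 62 usable)


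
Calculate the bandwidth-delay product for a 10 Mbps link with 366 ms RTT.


BDP = bandwidth * RTT
= 10 Mbps * 366 ms
= 10 * 1e6 * 366 / 1000 bits
= 3660000 bits
= 457500 bytes
= 446.7773 KB
BDP = 3660000 bits (457500 bytes)


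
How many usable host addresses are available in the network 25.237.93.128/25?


Host bits = 32 - 25 = 7
Total addresses = 2^7 = 128
Usable = total - 2 (network and broadcast)
Usable hosts: 126


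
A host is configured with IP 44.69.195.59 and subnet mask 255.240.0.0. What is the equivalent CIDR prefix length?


Binary: 11111111.11110000.00000000.00000000
Count leading 1s
Prefix: /12


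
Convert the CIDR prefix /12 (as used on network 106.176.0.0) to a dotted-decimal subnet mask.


/12 means 12 network bits, 20 host bits
Binary: 11111111111100000000000000000000
Mask: 255.240.0.0


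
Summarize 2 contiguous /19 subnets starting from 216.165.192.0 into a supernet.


Original prefix: /19
Number of subnets: 2 = 2^1
New prefix = 19 - 1 = 18
Supernet: 216.165.192.0/18


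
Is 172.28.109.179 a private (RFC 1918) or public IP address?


RFC 1918 private ranges:
  10.0.0.0/8 (10.0.0.0 - 10.255.255.255)
  172.16.0.0/12 (172.16.0.0 - 172.31.255.255)
  192.168.0.0/16 (192.168.0.0 - 192.168.255.255)
Private (in 172.16.0.0/12)


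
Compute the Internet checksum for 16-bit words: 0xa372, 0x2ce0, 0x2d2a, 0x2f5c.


Sum all words (with carry folding):
+ 0xa372 = 0xa372
+ 0x2ce0 = 0xd052
+ 0x2d2a = 0xfd7c
+ 0x2f5c = 0x2cd9
One's complement: ~0x2cd9
Checksum = 0xd326


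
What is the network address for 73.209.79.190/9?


IP:   01001001.11010001.01001111.10111110
Mask: 11111111.10000000.00000000.00000000
AND operation:
Net:  01001001.10000000.00000000.00000000
Network: 73.128.0.0/9


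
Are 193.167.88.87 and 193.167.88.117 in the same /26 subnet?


Mask: 255.255.255.192
193.167.88.87 AND mask = 193.167.88.64
193.167.88.117 AND mask = 193.167.88.64
Yes, same subnet (193.167.88.64)


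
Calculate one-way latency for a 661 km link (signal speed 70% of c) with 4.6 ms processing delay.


Speed = 0.7 * 3e5 km/s = 210000 km/s
Propagation delay = 661 / 210000 = 0.0031 s = 3.1476 ms
Processing delay = 4.6 ms
Total one-way latency = 7.7476 ms


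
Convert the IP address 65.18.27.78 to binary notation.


65 = 01000001
18 = 00010010
27 = 00011011
78 = 01001110
Binary: 01000001.00010010.00011011.01001110


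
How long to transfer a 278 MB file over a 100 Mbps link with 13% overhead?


Effective throughput = 100 * (1 - 13/100) = 87 Mbps
File size in Mb = 278 * 8 = 2224 Mb
Time = 2224 / 87
Time = 25.5632 seconds


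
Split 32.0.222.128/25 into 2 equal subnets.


New prefix = 25 + 1 = 26
Each subnet has 64 addresses
  32.0.222.128/26
  32.0.222.192/26
Subnets: 32.0.222.128/26, 32.0.222.192/26


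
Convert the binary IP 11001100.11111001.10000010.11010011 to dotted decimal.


11001100 = 204
11111001 = 249
10000010 = 130
11010011 = 211
IP: 204.249.130.211


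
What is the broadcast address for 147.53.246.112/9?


Network: 147.0.0.0/9
Host bits = 23
Set all host bits to 1:
Broadcast: 147.127.255.255


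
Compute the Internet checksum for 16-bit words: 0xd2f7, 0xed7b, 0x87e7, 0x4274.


Sum all words (with carry folding):
+ 0xd2f7 = 0xd2f7
+ 0xed7b = 0xc073
+ 0x87e7 = 0x485b
+ 0x4274 = 0x8acf
One's complement: ~0x8acf
Checksum = 0x7530


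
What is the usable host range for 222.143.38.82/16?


Network: 222.143.0.0
Broadcast: 222.143.255.255
First usable = network + 1
Last usable = broadcast - 1
Range: 222.143.0.1 to 222.143.255.254


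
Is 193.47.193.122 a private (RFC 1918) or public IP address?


RFC 1918 private ranges:
  10.0.0.0/8 (10.0.0.0 - 10.255.255.255)
  172.16.0.0/12 (172.16.0.0 - 172.31.255.255)
  192.168.0.0/16 (192.168.0.0 - 192.168.255.255)
Public (not in any RFC 1918 range)


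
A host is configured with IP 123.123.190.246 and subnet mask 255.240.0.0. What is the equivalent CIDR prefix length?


Binary: 11111111.11110000.00000000.00000000
Count leading 1s
Prefix: /12


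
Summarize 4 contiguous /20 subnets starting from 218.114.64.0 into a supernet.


Original prefix: /20
Number of subnets: 4 = 2^2
New prefix = 20 - 2 = 18
Supernet: 218.114.64.0/18


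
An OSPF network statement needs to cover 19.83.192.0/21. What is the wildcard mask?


Subnet mask: 255.255.248.0
Wildcard = 255.255.255.255 - subnet mask
255 - 255 = 0
255 - 255 = 0
255 - 248 = 7
255 - 0 = 255
Wildcard: 0.0.7.255


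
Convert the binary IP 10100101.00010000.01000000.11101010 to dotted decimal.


10100101 = 165
00010000 = 16
01000000 = 64
11101010 = 234
IP: 165.16.64.234


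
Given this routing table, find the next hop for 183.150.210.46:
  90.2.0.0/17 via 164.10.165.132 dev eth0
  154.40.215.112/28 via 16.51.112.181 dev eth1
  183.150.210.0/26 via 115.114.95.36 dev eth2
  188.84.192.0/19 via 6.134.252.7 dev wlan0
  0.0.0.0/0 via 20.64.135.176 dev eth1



Longest prefix match for 183.150.210.46:
  /17 90.2.0.0: no
  /28 154.40.215.112: no
  /26 183.150.210.0: MATCH
  /19 188.84.192.0: no
  /0 0.0.0.0: MATCH
Selected: next-hop 115.114.95.36 via eth2 (matched /26)


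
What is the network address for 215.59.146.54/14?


IP:   11010111.00111011.10010010.00110110
Mask: 11111111.11111100.00000000.00000000
AND operation:
Net:  11010111.00111000.00000000.00000000
Network: 215.56.0.0/14


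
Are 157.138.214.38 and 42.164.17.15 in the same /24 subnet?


Mask: 255.255.255.0
157.138.214.38 AND mask = 157.138.214.0
42.164.17.15 AND mask = 42.164.17.0
No, different subnets (157.138.214.0 vs 42.164.17.0)


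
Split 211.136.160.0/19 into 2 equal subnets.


New prefix = 19 + 1 = 20
Each subnet has 4096 addresses
  211.136.160.0/20
  211.136.176.0/20
Subnets: 211.136.160.0/20, 211.136.176.0/20


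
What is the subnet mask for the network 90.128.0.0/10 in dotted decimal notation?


/10 means 10 network bits, 22 host bits
Binary: 11111111110000000000000000000000
Mask: 255.192.0.0


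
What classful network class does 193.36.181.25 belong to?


First octet: 193
Binary: 11000001
110xxxxx -> Class C (192-223)
Class C, default mask 255.255.255.0 (/24)


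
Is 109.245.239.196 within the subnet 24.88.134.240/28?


Subnet network: 24.88.134.240
Test IP AND mask: 109.245.239.192
No, 109.245.239.196 is not in 24.88.134.240/28


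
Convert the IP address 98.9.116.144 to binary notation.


98 = 01100010
9 = 00001001
116 = 01110100
144 = 10010000
Binary: 01100010.00001001.01110100.10010000


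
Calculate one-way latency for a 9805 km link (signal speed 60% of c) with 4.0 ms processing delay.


Speed = 0.6 * 3e5 km/s = 180000 km/s
Propagation delay = 9805 / 180000 = 0.0545 s = 54.4722 ms
Processing delay = 4.0 ms
Total one-way latency = 58.4722 ms


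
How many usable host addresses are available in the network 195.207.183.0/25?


Host bits = 32 - 25 = 7
Total addresses = 2^7 = 128
Usable = total - 2 (network and broadcast)
Usable hosts: 126


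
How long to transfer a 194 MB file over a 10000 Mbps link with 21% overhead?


Effective throughput = 10000 * (1 - 21/100) = 7900 Mbps
File size in Mb = 194 * 8 = 1552 Mb
Time = 1552 / 7900
Time = 0.1965 seconds


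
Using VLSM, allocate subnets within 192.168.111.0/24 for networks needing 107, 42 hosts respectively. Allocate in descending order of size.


107 hosts -> /25 (126 usable): 192.168.111.0/25
42 hosts -> /26 (62 usable): 192.168.111.128/26
Allocation: 192.168.111.0/25 (107 hosts, 126 usable); 192.168.111.128/26 (42 hosts, 62 usable)


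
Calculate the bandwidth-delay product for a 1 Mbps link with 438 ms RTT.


BDP = bandwidth * RTT
= 1 Mbps * 438 ms
= 1 * 1e6 * 438 / 1000 bits
= 438000 bits
= 54750 bytes
= 53.4668 KB
BDP = 438000 bits (54750 bytes)


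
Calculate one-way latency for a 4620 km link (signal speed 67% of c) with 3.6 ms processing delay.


Speed = 0.67 * 3e5 km/s = 201000 km/s
Propagation delay = 4620 / 201000 = 0.023 s = 22.9851 ms
Processing delay = 3.6 ms
Total one-way latency = 26.5851 ms


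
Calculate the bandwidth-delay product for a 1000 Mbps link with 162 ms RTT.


BDP = bandwidth * RTT
= 1000 Mbps * 162 ms
= 1000 * 1e6 * 162 / 1000 bits
= 162000000 bits
= 20250000 bytes
= 19775.3906 KB
BDP = 162000000 bits (20250000 bytes)


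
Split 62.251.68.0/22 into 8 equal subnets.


New prefix = 22 + 3 = 25
Each subnet has 128 addresses
  62.251.68.0/25
  62.251.68.128/25
  62.251.69.0/25
  62.251.69.128/25
  62.251.70.0/25
  62.251.70.128/25
  62.251.71.0/25
  62.251.71.128/25
Subnets: 62.251.68.0/25, 62.251.68.128/25, 62.251.69.0/25, 62.251.69.128/25, 62.251.70.0/25, 62.251.70.128/25, 62.251.71.0/25, 62.251.71.128/25


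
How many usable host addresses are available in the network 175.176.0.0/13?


Host bits = 32 - 13 = 19
Total addresses = 2^19 = 524288
Usable = total - 2 (network and broadcast)
Usable hosts: 524286


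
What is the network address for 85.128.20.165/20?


IP:   01010101.10000000.00010100.10100101
Mask: 11111111.11111111.11110000.00000000
AND operation:
Net:  01010101.10000000.00010000.00000000
Network: 85.128.16.0/20


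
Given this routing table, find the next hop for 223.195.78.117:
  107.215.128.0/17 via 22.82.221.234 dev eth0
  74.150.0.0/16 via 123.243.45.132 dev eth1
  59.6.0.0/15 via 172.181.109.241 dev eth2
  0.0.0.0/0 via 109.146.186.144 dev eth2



Longest prefix match for 223.195.78.117:
  /17 107.215.128.0: no
  /16 74.150.0.0: no
  /15 59.6.0.0: no
  /0 0.0.0.0: MATCH
Selected: next-hop 109.146.186.144 via eth2 (matched /0)


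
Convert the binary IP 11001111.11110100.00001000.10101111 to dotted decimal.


11001111 = 207
11110100 = 244
00001000 = 8
10101111 = 175
IP: 207.244.8.175


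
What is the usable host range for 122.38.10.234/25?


Network: 122.38.10.128
Broadcast: 122.38.10.255
First usable = network + 1
Last usable = broadcast - 1
Range: 122.38.10.129 to 122.38.10.254


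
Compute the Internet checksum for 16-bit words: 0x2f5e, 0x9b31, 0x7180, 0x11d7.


Sum all words (with carry folding):
+ 0x2f5e = 0x2f5e
+ 0x9b31 = 0xca8f
+ 0x7180 = 0x3c10
+ 0x11d7 = 0x4de7
One's complement: ~0x4de7
Checksum = 0xb218


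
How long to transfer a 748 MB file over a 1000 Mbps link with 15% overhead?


Effective throughput = 1000 * (1 - 15/100) = 850 Mbps
File size in Mb = 748 * 8 = 5984 Mb
Time = 5984 / 850
Time = 7.04 seconds


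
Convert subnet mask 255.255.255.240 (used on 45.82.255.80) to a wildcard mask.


Subnet mask: 255.255.255.240
Wildcard = 255.255.255.255 - subnet mask
255 - 255 = 0
255 - 255 = 0
255 - 255 = 0
255 - 240 = 15
Wildcard: 0.0.0.15


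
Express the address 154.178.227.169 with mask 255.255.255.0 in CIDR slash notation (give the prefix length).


Binary: 11111111.11111111.11111111.00000000
Count leading 1s
Prefix: /24


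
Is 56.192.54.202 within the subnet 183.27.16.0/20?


Subnet network: 183.27.16.0
Test IP AND mask: 56.192.48.0
No, 56.192.54.202 is not in 183.27.16.0/20


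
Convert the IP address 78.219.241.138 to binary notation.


78 = 01001110
219 = 11011011
241 = 11110001
138 = 10001010
Binary: 01001110.11011011.11110001.10001010


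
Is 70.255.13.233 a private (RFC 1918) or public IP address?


RFC 1918 private ranges:
  10.0.0.0/8 (10.0.0.0 - 10.255.255.255)
  172.16.0.0/12 (172.16.0.0 - 172.31.255.255)
  192.168.0.0/16 (192.168.0.0 - 192.168.255.255)
Public (not in any RFC 1918 range)


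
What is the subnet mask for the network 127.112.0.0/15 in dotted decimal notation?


/15 means 15 network bits, 17 host bits
Binary: 11111111111111100000000000000000
Mask: 255.254.0.0


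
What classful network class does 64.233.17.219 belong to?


First octet: 64
Binary: 01000000
0xxxxxxx -> Class A (1-126)
Class A, default mask 255.0.0.0 (/8)


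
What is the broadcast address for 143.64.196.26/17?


Network: 143.64.128.0/17
Host bits = 15
Set all host bits to 1:
Broadcast: 143.64.255.255


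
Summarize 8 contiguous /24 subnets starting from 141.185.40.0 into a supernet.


Original prefix: /24
Number of subnets: 8 = 2^3
New prefix = 24 - 3 = 21
Supernet: 141.185.40.0/21


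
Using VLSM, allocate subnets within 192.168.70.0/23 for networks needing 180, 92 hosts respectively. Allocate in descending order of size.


180 hosts -> /24 (254 usable): 192.168.70.0/24
92 hosts -> /25 (126 usable): 192.168.71.0/25
Allocation: 192.168.70.0/24 (180 hosts, 254 usable); 192.168.71.0/25 (92 hosts, 126 usable)


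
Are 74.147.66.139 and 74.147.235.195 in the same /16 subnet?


Mask: 255.255.0.0
74.147.66.139 AND mask = 74.147.0.0
74.147.235.195 AND mask = 74.147.0.0
Yes, same subnet (74.147.0.0)


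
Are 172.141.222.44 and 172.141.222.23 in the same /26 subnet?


Mask: 255.255.255.192
172.141.222.44 AND mask = 172.141.222.0
172.141.222.23 AND mask = 172.141.222.0
Yes, same subnet (172.141.222.0)


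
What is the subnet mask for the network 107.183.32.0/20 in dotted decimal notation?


/20 means 20 network bits, 12 host bits
Binary: 11111111111111111111000000000000
Mask: 255.255.240.0


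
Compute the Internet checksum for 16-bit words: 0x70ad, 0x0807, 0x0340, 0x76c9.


Sum all words (with carry folding):
+ 0x70ad = 0x70ad
+ 0x0807 = 0x78b4
+ 0x0340 = 0x7bf4
+ 0x76c9 = 0xf2bd
One's complement: ~0xf2bd
Checksum = 0x0d42


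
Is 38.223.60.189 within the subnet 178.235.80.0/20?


Subnet network: 178.235.80.0
Test IP AND mask: 38.223.48.0
No, 38.223.60.189 is not in 178.235.80.0/20


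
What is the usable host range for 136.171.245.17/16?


Network: 136.171.0.0
Broadcast: 136.171.255.255
First usable = network + 1
Last usable = broadcast - 1
Range: 136.171.0.1 to 136.171.255.254


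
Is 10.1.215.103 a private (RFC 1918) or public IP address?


RFC 1918 private ranges:
  10.0.0.0/8 (10.0.0.0 - 10.255.255.255)
  172.16.0.0/12 (172.16.0.0 - 172.31.255.255)
  192.168.0.0/16 (192.168.0.0 - 192.168.255.255)
Private (in 10.0.0.0/8)


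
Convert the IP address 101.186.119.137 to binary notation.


101 = 01100101
186 = 10111010
119 = 01110111
137 = 10001001
Binary: 01100101.10111010.01110111.10001001


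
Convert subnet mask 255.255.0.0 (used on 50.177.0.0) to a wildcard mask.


Subnet mask: 255.255.0.0
Wildcard = 255.255.255.255 - subnet mask
255 - 255 = 0
255 - 255 = 0
255 - 0 = 255
255 - 0 = 255
Wildcard: 0.0.255.255


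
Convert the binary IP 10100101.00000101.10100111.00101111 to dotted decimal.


10100101 = 165
00000101 = 5
10100111 = 167
00101111 = 47
IP: 165.5.167.47


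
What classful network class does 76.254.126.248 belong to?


First octet: 76
Binary: 01001100
0xxxxxxx -> Class A (1-126)
Class A, default mask 255.0.0.0 (/8)


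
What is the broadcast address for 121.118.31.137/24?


Network: 121.118.31.0/24
Host bits = 8
Set all host bits to 1:
Broadcast: 121.118.31.255


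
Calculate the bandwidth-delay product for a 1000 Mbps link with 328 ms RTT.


BDP = bandwidth * RTT
= 1000 Mbps * 328 ms
= 1000 * 1e6 * 328 / 1000 bits
= 328000000 bits
= 41000000 bytes
= 40039.0625 KB
BDP = 328000000 bits (41000000 bytes)


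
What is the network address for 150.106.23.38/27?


IP:   10010110.01101010.00010111.00100110
Mask: 11111111.11111111.11111111.11100000
AND operation:
Net:  10010110.01101010.00010111.00100000
Network: 150.106.23.32/27


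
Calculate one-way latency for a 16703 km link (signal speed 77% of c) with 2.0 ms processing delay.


Speed = 0.77 * 3e5 km/s = 231000 km/s
Propagation delay = 16703 / 231000 = 0.0723 s = 72.3074 ms
Processing delay = 2.0 ms
Total one-way latency = 74.3074 ms


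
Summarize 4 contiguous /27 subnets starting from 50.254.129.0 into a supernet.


Original prefix: /27
Number of subnets: 4 = 2^2
New prefix = 27 - 2 = 25
Supernet: 50.254.129.0/25


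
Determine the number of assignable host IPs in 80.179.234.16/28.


Host bits = 32 - 28 = 4
Total addresses = 2^4 = 16
Usable = total - 2 (network and broadcast)
Usable hosts: 14


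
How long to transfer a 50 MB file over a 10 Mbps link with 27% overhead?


Effective throughput = 10 * (1 - 27/100) = 7.3 Mbps
File size in Mb = 50 * 8 = 400 Mb
Time = 400 / 7.3
Time = 54.7945 seconds


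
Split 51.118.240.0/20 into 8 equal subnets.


New prefix = 20 + 3 = 23
Each subnet has 512 addresses
  51.118.240.0/23
  51.118.242.0/23
  51.118.244.0/23
  51.118.246.0/23
  51.118.248.0/23
  51.118.250.0/23
  51.118.252.0/23
  51.118.254.0/23
Subnets: 51.118.240.0/23, 51.118.242.0/23, 51.118.244.0/23, 51.118.246.0/23, 51.118.248.0/23, 51.118.250.0/23, 51.118.252.0/23, 51.118.254.0/23


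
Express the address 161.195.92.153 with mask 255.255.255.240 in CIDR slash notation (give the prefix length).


Binary: 11111111.11111111.11111111.11110000
Count leading 1s
Prefix: /28


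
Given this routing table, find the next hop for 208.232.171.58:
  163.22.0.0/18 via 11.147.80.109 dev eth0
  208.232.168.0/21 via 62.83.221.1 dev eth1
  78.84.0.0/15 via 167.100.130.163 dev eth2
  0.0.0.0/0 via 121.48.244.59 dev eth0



Longest prefix match for 208.232.171.58:
  /18 163.22.0.0: no
  /21 208.232.168.0: MATCH
  /15 78.84.0.0: no
  /0 0.0.0.0: MATCH
Selected: next-hop 62.83.221.1 via eth1 (matched /21)


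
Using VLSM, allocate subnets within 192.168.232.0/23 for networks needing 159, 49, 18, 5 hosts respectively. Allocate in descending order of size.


159 hosts -> /24 (254 usable): 192.168.232.0/24
49 hosts -> /26 (62 usable): 192.168.233.0/26
18 hosts -> /27 (30 usable): 192.168.233.64/27
5 hosts -> /29 (6 usable): 192.168.233.96/29
Allocation: 192.168.232.0/24 (159 hosts, 254 usable); 192.168.233.0/26 (49 hosts, 62 usable); 192.168.233.64/27 (18 hosts, 30 usable); 192.168.233.96/29 (5 hosts, 6 usable)


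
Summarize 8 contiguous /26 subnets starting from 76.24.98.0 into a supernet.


Original prefix: /26
Number of subnets: 8 = 2^3
New prefix = 26 - 3 = 23
Supernet: 76.24.98.0/23


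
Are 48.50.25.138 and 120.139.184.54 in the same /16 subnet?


Mask: 255.255.0.0
48.50.25.138 AND mask = 48.50.0.0
120.139.184.54 AND mask = 120.139.0.0
No, different subnets (48.50.0.0 vs 120.139.0.0)


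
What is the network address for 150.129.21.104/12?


IP:   10010110.10000001.00010101.01101000
Mask: 11111111.11110000.00000000.00000000
AND operation:
Net:  10010110.10000000.00000000.00000000
Network: 150.128.0.0/12


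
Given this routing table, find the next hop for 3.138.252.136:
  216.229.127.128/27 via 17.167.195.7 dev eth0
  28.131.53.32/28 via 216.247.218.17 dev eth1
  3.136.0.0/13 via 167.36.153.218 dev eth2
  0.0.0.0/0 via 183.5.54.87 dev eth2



Longest prefix match for 3.138.252.136:
  /27 216.229.127.128: no
  /28 28.131.53.32: no
  /13 3.136.0.0: MATCH
  /0 0.0.0.0: MATCH
Selected: next-hop 167.36.153.218 via eth2 (matched /13)


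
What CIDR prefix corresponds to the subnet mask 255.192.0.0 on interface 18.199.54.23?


Binary: 11111111.11000000.00000000.00000000
Count leading 1s
Prefix: /10


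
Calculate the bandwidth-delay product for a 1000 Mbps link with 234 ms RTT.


BDP = bandwidth * RTT
= 1000 Mbps * 234 ms
= 1000 * 1e6 * 234 / 1000 bits
= 234000000 bits
= 29250000 bytes
= 28564.4531 KB
BDP = 234000000 bits (29250000 bytes)


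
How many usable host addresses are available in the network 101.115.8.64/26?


Host bits = 32 - 26 = 6
Total addresses = 2^6 = 64
Usable = total - 2 (network and broadcast)
Usable hosts: 62


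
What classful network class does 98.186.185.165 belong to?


First octet: 98
Binary: 01100010
0xxxxxxx -> Class A (1-126)
Class A, default mask 255.0.0.0 (/8)


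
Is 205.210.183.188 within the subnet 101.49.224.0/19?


Subnet network: 101.49.224.0
Test IP AND mask: 205.210.160.0
No, 205.210.183.188 is not in 101.49.224.0/19


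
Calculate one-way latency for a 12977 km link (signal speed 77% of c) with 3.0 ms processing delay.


Speed = 0.77 * 3e5 km/s = 231000 km/s
Propagation delay = 12977 / 231000 = 0.0562 s = 56.1775 ms
Processing delay = 3.0 ms
Total one-way latency = 59.1775 ms


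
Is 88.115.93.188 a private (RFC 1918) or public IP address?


RFC 1918 private ranges:
  10.0.0.0/8 (10.0.0.0 - 10.255.255.255)
  172.16.0.0/12 (172.16.0.0 - 172.31.255.255)
  192.168.0.0/16 (192.168.0.0 - 192.168.255.255)
Public (not in any RFC 1918 range)


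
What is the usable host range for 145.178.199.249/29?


Network: 145.178.199.248
Broadcast: 145.178.199.255
First usable = network + 1
Last usable = broadcast - 1
Range: 145.178.199.249 to 145.178.199.254


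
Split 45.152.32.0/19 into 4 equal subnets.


New prefix = 19 + 2 = 21
Each subnet has 2048 addresses
  45.152.32.0/21
  45.152.40.0/21
  45.152.48.0/21
  45.152.56.0/21
Subnets: 45.152.32.0/21, 45.152.40.0/21, 45.152.48.0/21, 45.152.56.0/21


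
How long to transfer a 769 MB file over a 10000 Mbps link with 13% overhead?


Effective throughput = 10000 * (1 - 13/100) = 8700 Mbps
File size in Mb = 769 * 8 = 6152 Mb
Time = 6152 / 8700
Time = 0.7071 seconds


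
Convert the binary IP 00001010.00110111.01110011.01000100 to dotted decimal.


00001010 = 10
00110111 = 55
01110011 = 115
01000100 = 68
IP: 10.55.115.68


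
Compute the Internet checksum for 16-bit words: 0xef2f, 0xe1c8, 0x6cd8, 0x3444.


Sum all words (with carry folding):
+ 0xef2f = 0xef2f
+ 0xe1c8 = 0xd0f8
+ 0x6cd8 = 0x3dd1
+ 0x3444 = 0x7215
One's complement: ~0x7215
Checksum = 0x8dea


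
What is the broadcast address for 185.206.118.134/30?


Network: 185.206.118.132/30
Host bits = 2
Set all host bits to 1:
Broadcast: 185.206.118.135


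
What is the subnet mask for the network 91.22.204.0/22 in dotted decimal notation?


/22 means 22 network bits, 10 host bits
Binary: 11111111111111111111110000000000
Mask: 255.255.252.0


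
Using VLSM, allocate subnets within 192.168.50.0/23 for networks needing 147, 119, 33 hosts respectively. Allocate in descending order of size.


147 hosts -> /24 (254 usable): 192.168.50.0/24
119 hosts -> /25 (126 usable): 192.168.51.0/25
33 hosts -> /26 (62 usable): 192.168.51.128/26
Allocation: 192.168.50.0/24 (147 hosts, 254 usable); 192.168.51.0/25 (119 hosts, 126 usable); 192.168.51.128/26 (33 hosts, 62 usable)


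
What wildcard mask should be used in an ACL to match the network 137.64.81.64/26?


Subnet mask: 255.255.255.192
Wildcard = 255.255.255.255 - subnet mask
255 - 255 = 0
255 - 255 = 0
255 - 255 = 0
255 - 192 = 63
Wildcard: 0.0.0.63


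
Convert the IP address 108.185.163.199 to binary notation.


108 = 01101100
185 = 10111001
163 = 10100011
199 = 11000111
Binary: 01101100.10111001.10100011.11000111


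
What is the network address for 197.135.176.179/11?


IP:   11000101.10000111.10110000.10110011
Mask: 11111111.11100000.00000000.00000000
AND operation:
Net:  11000101.10000000.00000000.00000000
Network: 197.128.0.0/11


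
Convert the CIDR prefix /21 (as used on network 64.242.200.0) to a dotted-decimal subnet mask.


/21 means 21 network bits, 11 host bits
Binary: 11111111111111111111100000000000
Mask: 255.255.248.0


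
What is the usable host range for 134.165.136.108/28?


Network: 134.165.136.96
Broadcast: 134.165.136.111
First usable = network + 1
Last usable = broadcast - 1
Range: 134.165.136.97 to 134.165.136.110


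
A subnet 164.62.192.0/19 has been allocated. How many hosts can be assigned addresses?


Host bits = 32 - 19 = 13
Total addresses = 2^13 = 8192
Usable = total - 2 (network and broadcast)
Usable hosts: 8190


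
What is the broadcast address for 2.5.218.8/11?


Network: 2.0.0.0/11
Host bits = 21
Set all host bits to 1:
Broadcast: 2.31.255.255


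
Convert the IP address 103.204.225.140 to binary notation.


103 = 01100111
204 = 11001100
225 = 11100001
140 = 10001100
Binary: 01100111.11001100.11100001.10001100


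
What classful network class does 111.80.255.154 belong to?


First octet: 111
Binary: 01101111
0xxxxxxx -> Class A (1-126)
Class A, default mask 255.0.0.0 (/8)


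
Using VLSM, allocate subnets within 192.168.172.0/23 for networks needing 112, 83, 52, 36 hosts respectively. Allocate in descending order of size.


112 hosts -> /25 (126 usable): 192.168.172.0/25
83 hosts -> /25 (126 usable): 192.168.172.128/25
52 hosts -> /26 (62 usable): 192.168.173.0/26
36 hosts -> /26 (62 usable): 192.168.173.64/26
Allocation: 192.168.172.0/25 (112 hosts, 126 usable); 192.168.172.128/25 (83 hosts, 126 usable); 192.168.173.0/26 (52 hosts, 62 usable); 192.168.173.64/26 (36 hosts, 62 usable)


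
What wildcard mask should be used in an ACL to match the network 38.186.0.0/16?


Subnet mask: 255.255.0.0
Wildcard = 255.255.255.255 - subnet mask
255 - 255 = 0
255 - 255 = 0
255 - 0 = 255
255 - 0 = 255
Wildcard: 0.0.255.255


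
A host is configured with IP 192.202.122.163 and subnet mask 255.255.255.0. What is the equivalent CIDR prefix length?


Binary: 11111111.11111111.11111111.00000000
Count leading 1s
Prefix: /24


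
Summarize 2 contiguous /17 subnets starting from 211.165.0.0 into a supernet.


Original prefix: /17
Number of subnets: 2 = 2^1
New prefix = 17 - 1 = 16
Supernet: 211.165.0.0/16


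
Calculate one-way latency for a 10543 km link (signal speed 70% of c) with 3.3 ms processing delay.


Speed = 0.7 * 3e5 km/s = 210000 km/s
Propagation delay = 10543 / 210000 = 0.0502 s = 50.2048 ms
Processing delay = 3.3 ms
Total one-way latency = 53.5048 ms


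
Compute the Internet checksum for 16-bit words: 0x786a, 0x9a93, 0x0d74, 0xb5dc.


Sum all words (with carry folding):
+ 0x786a = 0x786a
+ 0x9a93 = 0x12fe
+ 0x0d74 = 0x2072
+ 0xb5dc = 0xd64e
One's complement: ~0xd64e
Checksum = 0x29b1


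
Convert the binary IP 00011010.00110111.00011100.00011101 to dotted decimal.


00011010 = 26
00110111 = 55
00011100 = 28
00011101 = 29
IP: 26.55.28.29


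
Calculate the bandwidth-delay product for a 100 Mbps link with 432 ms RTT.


BDP = bandwidth * RTT
= 100 Mbps * 432 ms
= 100 * 1e6 * 432 / 1000 bits
= 43200000 bits
= 5400000 bytes
= 5273.4375 KB
BDP = 43200000 bits (5400000 bytes)


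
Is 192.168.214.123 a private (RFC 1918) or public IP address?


RFC 1918 private ranges:
  10.0.0.0/8 (10.0.0.0 - 10.255.255.255)
  172.16.0.0/12 (172.16.0.0 - 172.31.255.255)
  192.168.0.0/16 (192.168.0.0 - 192.168.255.255)
Private (in 192.168.0.0/16)


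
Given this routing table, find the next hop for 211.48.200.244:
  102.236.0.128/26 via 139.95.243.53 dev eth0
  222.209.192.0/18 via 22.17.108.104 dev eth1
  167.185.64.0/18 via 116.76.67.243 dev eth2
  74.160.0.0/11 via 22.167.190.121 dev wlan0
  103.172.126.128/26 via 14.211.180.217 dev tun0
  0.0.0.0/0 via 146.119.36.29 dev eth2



Longest prefix match for 211.48.200.244:
  /26 102.236.0.128: no
  /18 222.209.192.0: no
  /18 167.185.64.0: no
  /11 74.160.0.0: no
  /26 103.172.126.128: no
  /0 0.0.0.0: MATCH
Selected: next-hop 146.119.36.29 via eth2 (matched /0)


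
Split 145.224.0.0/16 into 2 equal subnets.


New prefix = 16 + 1 = 17
Each subnet has 32768 addresses
  145.224.0.0/17
  145.224.128.0/17
Subnets: 145.224.0.0/17, 145.224.128.0/17


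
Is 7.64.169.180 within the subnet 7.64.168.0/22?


Subnet network: 7.64.168.0
Test IP AND mask: 7.64.168.0
Yes, 7.64.169.180 is in 7.64.168.0/22


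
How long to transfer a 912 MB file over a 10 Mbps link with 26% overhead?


Effective throughput = 10 * (1 - 26/100) = 7.4 Mbps
File size in Mb = 912 * 8 = 7296 Mb
Time = 7296 / 7.4
Time = 985.9459 seconds


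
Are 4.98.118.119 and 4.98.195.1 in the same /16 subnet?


Mask: 255.255.0.0
4.98.118.119 AND mask = 4.98.0.0
4.98.195.1 AND mask = 4.98.0.0
Yes, same subnet (4.98.0.0)


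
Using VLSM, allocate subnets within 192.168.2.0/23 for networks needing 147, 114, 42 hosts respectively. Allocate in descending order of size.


147 hosts -> /24 (254 usable): 192.168.2.0/24
114 hosts -> /25 (126 usable): 192.168.3.0/25
42 hosts -> /26 (62 usable): 192.168.3.128/26
Allocation: 192.168.2.0/24 (147 hosts, 254 usable); 192.168.3.0/25 (114 hosts, 126 usable); 192.168.3.128/26 (42 hosts, 62 usable)


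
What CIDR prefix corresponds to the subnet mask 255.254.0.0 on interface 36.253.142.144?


Binary: 11111111.11111110.00000000.00000000
Count leading 1s
Prefix: /15


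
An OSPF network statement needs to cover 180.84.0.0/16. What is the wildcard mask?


Subnet mask: 255.255.0.0
Wildcard = 255.255.255.255 - subnet mask
255 - 255 = 0
255 - 255 = 0
255 - 0 = 255
255 - 0 = 255
Wildcard: 0.0.255.255


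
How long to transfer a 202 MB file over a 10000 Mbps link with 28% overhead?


Effective throughput = 10000 * (1 - 28/100) = 7200 Mbps
File size in Mb = 202 * 8 = 1616 Mb
Time = 1616 / 7200
Time = 0.2244 seconds


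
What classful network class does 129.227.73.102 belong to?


First octet: 129
Binary: 10000001
10xxxxxx -> Class B (128-191)
Class B, default mask 255.255.0.0 (/16)


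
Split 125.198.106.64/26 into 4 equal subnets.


New prefix = 26 + 2 = 28
Each subnet has 16 addresses
  125.198.106.64/28
  125.198.106.80/28
  125.198.106.96/28
  125.198.106.112/28
Subnets: 125.198.106.64/28, 125.198.106.80/28, 125.198.106.96/28, 125.198.106.112/28


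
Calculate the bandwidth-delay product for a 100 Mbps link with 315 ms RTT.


BDP = bandwidth * RTT
= 100 Mbps * 315 ms
= 100 * 1e6 * 315 / 1000 bits
= 31500000 bits
= 3937500 bytes
= 3845.2148 KB
BDP = 31500000 bits (3937500 bytes)


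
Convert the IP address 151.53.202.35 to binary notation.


151 = 10010111
53 = 00110101
202 = 11001010
35 = 00100011
Binary: 10010111.00110101.11001010.00100011


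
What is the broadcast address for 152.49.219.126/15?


Network: 152.48.0.0/15
Host bits = 17
Set all host bits to 1:
Broadcast: 152.49.255.255


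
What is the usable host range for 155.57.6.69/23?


Network: 155.57.6.0
Broadcast: 155.57.7.255
First usable = network + 1
Last usable = broadcast - 1
Range: 155.57.6.1 to 155.57.7.254


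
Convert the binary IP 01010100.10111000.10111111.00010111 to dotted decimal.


01010100 = 84
10111000 = 184
10111111 = 191
00010111 = 23
IP: 84.184.191.23


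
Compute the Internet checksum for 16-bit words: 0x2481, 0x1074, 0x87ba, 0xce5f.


Sum all words (with carry folding):
+ 0x2481 = 0x2481
+ 0x1074 = 0x34f5
+ 0x87ba = 0xbcaf
+ 0xce5f = 0x8b0f
One's complement: ~0x8b0f
Checksum = 0x74f0


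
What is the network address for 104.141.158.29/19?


IP:   01101000.10001101.10011110.00011101
Mask: 11111111.11111111.11100000.00000000
AND operation:
Net:  01101000.10001101.10000000.00000000
Network: 104.141.128.0/19


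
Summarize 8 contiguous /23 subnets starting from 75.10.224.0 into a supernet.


Original prefix: /23
Number of subnets: 8 = 2^3
New prefix = 23 - 3 = 20
Supernet: 75.10.224.0/20


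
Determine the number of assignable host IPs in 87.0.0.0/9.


Host bits = 32 - 9 = 23
Total addresses = 2^23 = 8388608
Usable = total - 2 (network and broadcast)
Usable hosts: 8388606


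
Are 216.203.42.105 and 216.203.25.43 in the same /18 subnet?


Mask: 255.255.192.0
216.203.42.105 AND mask = 216.203.0.0
216.203.25.43 AND mask = 216.203.0.0
Yes, same subnet (216.203.0.0)


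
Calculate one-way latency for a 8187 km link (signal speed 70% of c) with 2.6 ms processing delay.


Speed = 0.7 * 3e5 km/s = 210000 km/s
Propagation delay = 8187 / 210000 = 0.039 s = 38.9857 ms
Processing delay = 2.6 ms
Total one-way latency = 41.5857 ms


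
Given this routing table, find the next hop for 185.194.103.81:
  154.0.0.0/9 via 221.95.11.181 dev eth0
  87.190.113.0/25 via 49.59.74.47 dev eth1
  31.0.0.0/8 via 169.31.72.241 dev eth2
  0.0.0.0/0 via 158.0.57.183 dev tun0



Longest prefix match for 185.194.103.81:
  /9 154.0.0.0: no
  /25 87.190.113.0: no
  /8 31.0.0.0: no
  /0 0.0.0.0: MATCH
Selected: next-hop 158.0.57.183 via tun0 (matched /0)


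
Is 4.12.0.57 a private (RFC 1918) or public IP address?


RFC 1918 private ranges:
  10.0.0.0/8 (10.0.0.0 - 10.255.255.255)
  172.16.0.0/12 (172.16.0.0 - 172.31.255.255)
  192.168.0.0/16 (192.168.0.0 - 192.168.255.255)
Public (not in any RFC 1918 range)


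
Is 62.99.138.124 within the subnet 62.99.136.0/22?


Subnet network: 62.99.136.0
Test IP AND mask: 62.99.136.0
Yes, 62.99.138.124 is in 62.99.136.0/22


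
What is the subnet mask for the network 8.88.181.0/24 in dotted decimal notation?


/24 means 24 network bits, 8 host bits
Binary: 11111111111111111111111100000000
Mask: 255.255.255.0


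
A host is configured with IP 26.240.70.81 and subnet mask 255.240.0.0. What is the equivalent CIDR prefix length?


Binary: 11111111.11110000.00000000.00000000
Count leading 1s
Prefix: /12


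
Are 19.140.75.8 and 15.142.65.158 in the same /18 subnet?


Mask: 255.255.192.0
19.140.75.8 AND mask = 19.140.64.0
15.142.65.158 AND mask = 15.142.64.0
No, different subnets (19.140.64.0 vs 15.142.64.0)


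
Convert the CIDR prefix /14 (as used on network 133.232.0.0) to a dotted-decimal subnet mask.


/14 means 14 network bits, 18 host bits
Binary: 11111111111111000000000000000000
Mask: 255.252.0.0


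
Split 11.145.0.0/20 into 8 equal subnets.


New prefix = 20 + 3 = 23
Each subnet has 512 addresses
  11.145.0.0/23
  11.145.2.0/23
  11.145.4.0/23
  11.145.6.0/23
  11.145.8.0/23
  11.145.10.0/23
  11.145.12.0/23
  11.145.14.0/23
Subnets: 11.145.0.0/23, 11.145.2.0/23, 11.145.4.0/23, 11.145.6.0/23, 11.145.8.0/23, 11.145.10.0/23, 11.145.12.0/23, 11.145.14.0/23


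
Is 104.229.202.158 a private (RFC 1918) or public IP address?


RFC 1918 private ranges:
  10.0.0.0/8 (10.0.0.0 - 10.255.255.255)
  172.16.0.0/12 (172.16.0.0 - 172.31.255.255)
  192.168.0.0/16 (192.168.0.0 - 192.168.255.255)
Public (not in any RFC 1918 range)


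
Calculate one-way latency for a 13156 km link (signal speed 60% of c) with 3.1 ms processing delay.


Speed = 0.6 * 3e5 km/s = 180000 km/s
Propagation delay = 13156 / 180000 = 0.0731 s = 73.0889 ms
Processing delay = 3.1 ms
Total one-way latency = 76.1889 ms


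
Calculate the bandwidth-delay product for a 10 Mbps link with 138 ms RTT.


BDP = bandwidth * RTT
= 10 Mbps * 138 ms
= 10 * 1e6 * 138 / 1000 bits
= 1380000 bits
= 172500 bytes
= 168.457 KB
BDP = 1380000 bits (172500 bytes)


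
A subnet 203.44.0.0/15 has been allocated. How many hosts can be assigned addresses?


Host bits = 32 - 15 = 17
Total addresses = 2^17 = 131072
Usable = total - 2 (network and broadcast)
Usable hosts: 131070


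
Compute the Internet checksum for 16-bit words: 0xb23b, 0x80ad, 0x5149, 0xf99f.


Sum all words (with carry folding):
+ 0xb23b = 0xb23b
+ 0x80ad = 0x32e9
+ 0x5149 = 0x8432
+ 0xf99f = 0x7dd2
One's complement: ~0x7dd2
Checksum = 0x822d


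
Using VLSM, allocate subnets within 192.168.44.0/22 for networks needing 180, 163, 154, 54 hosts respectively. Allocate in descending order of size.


180 hosts -> /24 (254 usable): 192.168.44.0/24
163 hosts -> /24 (254 usable): 192.168.45.0/24
154 hosts -> /24 (254 usable): 192.168.46.0/24
54 hosts -> /26 (62 usable): 192.168.47.0/26
Allocation: 192.168.44.0/24 (180 hosts, 254 usable); 192.168.45.0/24 (163 hosts, 254 usable); 192.168.46.0/24 (154 hosts, 254 usable); 192.168.47.0/26 (54 hosts, 62 usable)
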